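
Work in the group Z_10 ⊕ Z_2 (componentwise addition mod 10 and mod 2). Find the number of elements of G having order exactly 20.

An element (a,b) has order lcm(ord(a), ord(b)); count pairs with lcm equal to 20.
Enumerating gives 0 such elements.

0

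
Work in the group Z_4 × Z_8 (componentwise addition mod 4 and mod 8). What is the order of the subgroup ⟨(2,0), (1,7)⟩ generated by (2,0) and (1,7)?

|⟨(2,0)⟩| = 2 and |⟨(1,7)⟩| = 8, so |H| is a multiple of lcm(2, 8) = 8 and divides |G| = 32.
Closing under the operation: H = {(0,0), (0,2), (0,4), (0,6), (1,1), (1,3), (1,5), (1,7), (2,0), (2,2), (2,4), (2,6), (3,1), (3,3), (3,5), (3,7)}, so |H| = 16.

16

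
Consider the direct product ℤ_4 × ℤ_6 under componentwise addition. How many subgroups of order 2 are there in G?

3

|G| = 24 and 2 | 24, so subgroups of order 2 are possible by Lagrange.
The subgroups of order 2 are: {(0,0), (0,3)}; {(0,0), (2,0)}; {(0,0), (2,3)}.
So G has 3 subgroups of order 2.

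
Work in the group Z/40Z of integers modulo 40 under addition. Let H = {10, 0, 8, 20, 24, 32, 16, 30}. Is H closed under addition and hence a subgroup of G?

Closure fails: 32 + 10 = 2 ∉ H. So H is not a subgroup.

No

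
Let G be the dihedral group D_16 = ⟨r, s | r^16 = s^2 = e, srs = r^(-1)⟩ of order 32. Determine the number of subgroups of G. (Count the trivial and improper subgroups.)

|G| = 32, so by Lagrange every subgroup order divides 32. Divisors: 1, 2, 4, 8, 16, 32.
Subgroups by order — order 1: 1; order 2: 17; order 4: 9; order 8: 5; order 16: 3; order 32: 1.
Total: 1 + 17 + 9 + 5 + 3 + 1 = 36.

36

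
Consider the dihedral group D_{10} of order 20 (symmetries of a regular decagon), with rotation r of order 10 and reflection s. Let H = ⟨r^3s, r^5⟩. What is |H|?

|⟨r^3s⟩| = 2 and |⟨r^5⟩| = 2, so |H| is a multiple of lcm(2, 2) = 2 and divides |G| = 20.
Closing under the operation: H = {e, r^5, r^3s, r^8s}, so |H| = 4.

4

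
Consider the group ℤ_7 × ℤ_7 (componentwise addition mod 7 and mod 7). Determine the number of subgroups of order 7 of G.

|G| = 49 and 7 | 49, so subgroups of order 7 are possible by Lagrange.
The subgroups of order 7 are: {(0,0), (0,1), (0,2), (0,3), (0,4), (0,5), (0,6)}; {(0,0), (1,0), (2,0), (3,0), (4,0), (5,0), (6,0)}; {(0,0), (1,1), (2,2), (3,3), (4,4), (5,5), (6,6)}; {(0,0), (1,2), (2,4), (3,6), (4,1), (5,3), (6,5)}; … (8 in all).
So G has 8 subgroups of order 7.

8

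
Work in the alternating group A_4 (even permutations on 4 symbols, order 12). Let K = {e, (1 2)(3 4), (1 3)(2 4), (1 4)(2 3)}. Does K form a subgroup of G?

Yes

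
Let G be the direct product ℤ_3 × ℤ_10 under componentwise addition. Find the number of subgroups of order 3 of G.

1

|G| = 30 and 3 | 30, so subgroups of order 3 are possible by Lagrange.
The subgroups of order 3 are: {(0,0), (1,0), (2,0)}.
So G has 1 subgroup of order 3.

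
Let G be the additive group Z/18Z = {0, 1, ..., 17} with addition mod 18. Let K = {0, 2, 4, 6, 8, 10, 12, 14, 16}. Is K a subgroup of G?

|K| = 9 divides |G| = 18, consistent with Lagrange.
K contains the identity, every element's inverse is in K, and K is closed under +: it is a subgroup.
In fact K = ⟨2⟩.

Yes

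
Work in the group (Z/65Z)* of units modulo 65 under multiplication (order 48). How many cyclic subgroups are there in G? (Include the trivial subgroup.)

A cyclic subgroup of order d is generated by each of its φ(d) elements of order d, so the cyclic subgroups of order d number (#elements of order d)/φ(d).
Cyclic subgroups by order — order 1: 1; order 2: 3; order 3: 1; order 4: 6; order 6: 3; order 12: 6.
Total: 20.

20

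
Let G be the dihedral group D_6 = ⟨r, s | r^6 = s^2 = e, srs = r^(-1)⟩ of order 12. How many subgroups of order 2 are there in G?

|G| = 12 and 2 | 12, so subgroups of order 2 are possible by Lagrange.
The subgroups of order 2 are: {e, r^2s}; {e, r^3}; {e, r^3s}; {e, r^4s}; … (7 in all).
So G has 7 subgroups of order 2.

7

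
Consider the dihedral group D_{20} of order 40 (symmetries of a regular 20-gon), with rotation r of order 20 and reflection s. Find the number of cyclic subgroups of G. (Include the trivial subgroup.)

A cyclic subgroup of order d is generated by each of its φ(d) elements of order d, so the cyclic subgroups of order d number (#elements of order d)/φ(d).
Cyclic subgroups by order — order 1: 1; order 2: 21; order 4: 1; order 5: 1; order 10: 1; order 20: 1.
Total: 26.

26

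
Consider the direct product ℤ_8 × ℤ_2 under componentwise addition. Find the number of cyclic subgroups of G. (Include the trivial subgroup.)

Group the elements of G by the cyclic subgroup they generate; each cyclic subgroup of order d accounts for φ(d) elements.
Cyclic subgroups by order — order 1: 1; order 2: 3; order 4: 2; order 8: 2.
Total: 8.

8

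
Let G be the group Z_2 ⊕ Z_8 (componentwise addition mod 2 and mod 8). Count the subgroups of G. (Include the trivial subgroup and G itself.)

|G| = 16, so by Lagrange every subgroup order divides 16. Divisors: 1, 2, 4, 8, 16.
Subgroups by order — order 1: 1; order 2: 3; order 4: 3; order 8: 3; order 16: 1.
Total: 1 + 3 + 3 + 3 + 1 = 11.

11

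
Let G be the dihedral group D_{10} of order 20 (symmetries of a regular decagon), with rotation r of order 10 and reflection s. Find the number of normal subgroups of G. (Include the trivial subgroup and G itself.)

7

G has 22 subgroups. Checking conjugation-invariance by order — order 1: 1/1 normal; order 2: 1/11 normal; order 4: 0/5 normal; order 5: 1/1 normal; order 10: 3/3 normal; order 20: 1/1 normal.
Total normal subgroups: 7.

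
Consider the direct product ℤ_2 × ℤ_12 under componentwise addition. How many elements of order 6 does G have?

6

An element (a,b) has order lcm(ord(a), ord(b)); count pairs with lcm equal to 6.
Enumerating gives 6 such elements.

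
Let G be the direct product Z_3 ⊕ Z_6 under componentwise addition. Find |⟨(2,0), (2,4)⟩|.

|⟨(2,0)⟩| = 3 and |⟨(2,4)⟩| = 3, so |H| is a multiple of lcm(3, 3) = 3 and divides |G| = 18.
Closing under the operation: H = {(0,0), (0,2), (0,4), (1,0), (1,2), (1,4), (2,0), (2,2), (2,4)}, so |H| = 9.

9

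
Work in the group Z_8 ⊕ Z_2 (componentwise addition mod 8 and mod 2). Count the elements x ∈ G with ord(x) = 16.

0

An element (a,b) has order lcm(ord(a), ord(b)); count pairs with lcm equal to 16.
Enumerating gives 0 such elements.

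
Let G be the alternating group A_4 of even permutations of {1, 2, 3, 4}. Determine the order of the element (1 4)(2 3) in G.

Computing powers of (1 4)(2 3): the smallest k with ((1 4)(2 3))^k = e is k = 2.

2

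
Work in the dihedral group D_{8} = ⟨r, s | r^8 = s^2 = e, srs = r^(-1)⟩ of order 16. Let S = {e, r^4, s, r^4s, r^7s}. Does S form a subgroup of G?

|S| = 5 does not divide |G| = 16, so by Lagrange S is not a subgroup.

No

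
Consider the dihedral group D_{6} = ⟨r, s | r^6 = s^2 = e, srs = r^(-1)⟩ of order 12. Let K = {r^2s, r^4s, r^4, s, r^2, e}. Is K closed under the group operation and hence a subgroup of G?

Yes

|K| = 6 divides |G| = 12, consistent with Lagrange.
K contains the identity, every element's inverse is in K, and K is closed under ·: it is a subgroup.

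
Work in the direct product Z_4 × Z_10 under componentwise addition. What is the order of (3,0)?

4

The order of (3,0) in Z_4 × Z_10 is lcm(ord(3) in Z_4, ord(0) in Z_10).
ord(3) = 4 and ord(0) = 1, so |⟨(3,0)⟩| = lcm(4, 1) = 4.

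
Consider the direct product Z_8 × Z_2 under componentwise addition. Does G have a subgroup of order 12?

No

12 does not divide |G| = 16, so by Lagrange no subgroup of order 12 exists.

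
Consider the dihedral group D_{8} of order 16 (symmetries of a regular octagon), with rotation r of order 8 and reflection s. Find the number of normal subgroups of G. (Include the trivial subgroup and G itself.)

G has 19 subgroups. Checking conjugation-invariance by order — order 1: 1/1 normal; order 2: 1/9 normal; order 4: 1/5 normal; order 8: 3/3 normal; order 16: 1/1 normal.
Total normal subgroups: 7.

7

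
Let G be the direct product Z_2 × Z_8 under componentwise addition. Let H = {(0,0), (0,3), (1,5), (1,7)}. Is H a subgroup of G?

No

(1,7) ∈ H but its inverse (1,1) ∉ H, so H is not a subgroup.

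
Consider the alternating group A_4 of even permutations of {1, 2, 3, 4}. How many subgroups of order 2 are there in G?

3

|G| = 12 and 2 | 12, so subgroups of order 2 are possible by Lagrange.
The subgroups of order 2 are: {e, (1 2)(3 4)}; {e, (1 3)(2 4)}; {e, (1 4)(2 3)}.
So G has 3 subgroups of order 2.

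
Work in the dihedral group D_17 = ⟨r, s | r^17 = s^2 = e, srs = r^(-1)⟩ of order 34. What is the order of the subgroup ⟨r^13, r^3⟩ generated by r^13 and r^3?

|⟨r^13⟩| = 17 and |⟨r^3⟩| = 17, so |H| is a multiple of lcm(17, 17) = 17 and divides |G| = 34.
Closing under the operation: H = {e, r, r^2, r^3, r^4, r^5, r^6, r^7, r^8, r^9, r^10, r^11, r^12, r^13, r^14, r^15, r^16}, so |H| = 17.

17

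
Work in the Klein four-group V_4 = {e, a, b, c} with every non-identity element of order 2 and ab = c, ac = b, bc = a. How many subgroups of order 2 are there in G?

3

|G| = 4 and 2 | 4, so subgroups of order 2 are possible by Lagrange.
The subgroups of order 2 are: {e, a}; {e, b}; {e, c}.
So G has 3 subgroups of order 2.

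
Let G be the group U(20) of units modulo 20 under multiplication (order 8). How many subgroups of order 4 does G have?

|G| = 8 and 4 | 8, so subgroups of order 4 are possible by Lagrange.
The subgroups of order 4 are: {1, 9, 11, 19}; {1, 9, 13, 17}; {1, 3, 7, 9}.
So G has 3 subgroups of order 4.

3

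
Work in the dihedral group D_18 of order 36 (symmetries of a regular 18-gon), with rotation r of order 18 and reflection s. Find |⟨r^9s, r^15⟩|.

|⟨r^9s⟩| = 2 and |⟨r^15⟩| = 6, so |H| is a multiple of lcm(2, 6) = 6 and divides |G| = 36.
Closing under the operation: H = {e, r^3, r^6, r^9, r^12, r^15, s, r^3s, r^6s, r^9s, r^12s, r^15s}, so |H| = 12.

12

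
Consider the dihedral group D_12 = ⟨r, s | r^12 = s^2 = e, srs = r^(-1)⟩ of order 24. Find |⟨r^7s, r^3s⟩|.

6

|⟨r^7s⟩| = 2 and |⟨r^3s⟩| = 2, so |H| is a multiple of lcm(2, 2) = 2 and divides |G| = 24.
Closing under the operation: H = {e, r^4, r^8, r^3s, r^7s, r^11s}, so |H| = 6.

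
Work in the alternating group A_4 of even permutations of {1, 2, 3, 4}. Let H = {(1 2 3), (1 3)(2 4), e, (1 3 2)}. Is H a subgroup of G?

No

Closure fails: (1 3 2) ∘ (1 3)(2 4) = (1 2 4) ∉ H. So H is not a subgroup.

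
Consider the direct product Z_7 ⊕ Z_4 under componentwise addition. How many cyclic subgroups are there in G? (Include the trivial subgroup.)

6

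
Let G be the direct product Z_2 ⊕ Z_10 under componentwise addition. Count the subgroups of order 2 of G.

|G| = 20 and 2 | 20, so subgroups of order 2 are possible by Lagrange.
The subgroups of order 2 are: {(0,0), (0,5)}; {(0,0), (1,0)}; {(0,0), (1,5)}.
So G has 3 subgroups of order 2.

3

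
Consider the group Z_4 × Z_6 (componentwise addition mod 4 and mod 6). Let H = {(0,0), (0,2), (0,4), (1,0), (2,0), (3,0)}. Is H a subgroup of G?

Closure fails: (0,2) + (1,0) = (1,2) ∉ H. So H is not a subgroup.

No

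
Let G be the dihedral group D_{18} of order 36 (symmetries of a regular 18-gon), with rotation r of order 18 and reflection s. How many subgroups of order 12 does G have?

3

|G| = 36 and 12 | 36, so subgroups of order 12 are possible by Lagrange.
The subgroups of order 12 are: {e, r^3, r^6, r^9, r^12, r^15, rs, r^4s, r^7s, r^10s, r^13s, r^16s}; {e, r^3, r^6, r^9, r^12, r^15, r^2s, r^5s, r^8s, r^11s, r^14s, r^17s}; {e, r^3, r^6, r^9, r^12, r^15, s, r^3s, r^6s, r^9s, r^12s, r^15s}.
So G has 3 subgroups of order 12.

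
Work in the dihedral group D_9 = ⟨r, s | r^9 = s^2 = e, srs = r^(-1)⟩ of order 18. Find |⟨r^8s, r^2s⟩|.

|⟨r^8s⟩| = 2 and |⟨r^2s⟩| = 2, so |H| is a multiple of lcm(2, 2) = 2 and divides |G| = 18.
Closing under the operation: H = {e, r^3, r^6, r^2s, r^5s, r^8s}, so |H| = 6.

6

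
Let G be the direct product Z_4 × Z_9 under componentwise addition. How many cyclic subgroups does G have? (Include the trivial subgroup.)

9

Group the elements of G by the cyclic subgroup they generate; each cyclic subgroup of order d accounts for φ(d) elements.
Cyclic subgroups by order — order 1: 1; order 2: 1; order 3: 1; order 4: 1; order 6: 1; order 9: 1; order 12: 1; order 18: 1; order 36: 1.
Total: 9.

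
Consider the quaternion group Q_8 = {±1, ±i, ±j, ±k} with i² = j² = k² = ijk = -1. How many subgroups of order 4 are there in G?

3

|G| = 8 and 4 | 8, so subgroups of order 4 are possible by Lagrange.
The subgroups of order 4 are: {1, -1, i, -i}; {1, -1, j, -j}; {1, -1, k, -k}.
So G has 3 subgroups of order 4.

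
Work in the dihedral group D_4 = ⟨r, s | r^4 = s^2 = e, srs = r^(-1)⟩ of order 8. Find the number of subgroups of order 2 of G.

5

|G| = 8 and 2 | 8, so subgroups of order 2 are possible by Lagrange.
The subgroups of order 2 are: {e, r^2}; {e, r^2s}; {e, r^3s}; {e, rs}; … (5 in all).
So G has 5 subgroups of order 2.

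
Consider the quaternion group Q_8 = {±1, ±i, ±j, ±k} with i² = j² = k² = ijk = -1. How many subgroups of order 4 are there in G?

|G| = 8 and 4 | 8, so subgroups of order 4 are possible by Lagrange.
The subgroups of order 4 are: {1, -1, i, -i}; {1, -1, j, -j}; {1, -1, k, -k}.
So G has 3 subgroups of order 4.

3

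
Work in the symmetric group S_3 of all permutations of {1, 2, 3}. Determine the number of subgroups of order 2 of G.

|G| = 6 and 2 | 6, so subgroups of order 2 are possible by Lagrange.
The subgroups of order 2 are: {e, (1 2)}; {e, (1 3)}; {e, (2 3)}.
So G has 3 subgroups of order 2.

3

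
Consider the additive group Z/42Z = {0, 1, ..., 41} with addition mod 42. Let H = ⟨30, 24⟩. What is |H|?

|⟨30⟩| = 7 and |⟨24⟩| = 7, so |H| is a multiple of lcm(7, 7) = 7 and divides |G| = 42.
Closing under the operation: H = {0, 6, 12, 18, 24, 30, 36}, so |H| = 7.

7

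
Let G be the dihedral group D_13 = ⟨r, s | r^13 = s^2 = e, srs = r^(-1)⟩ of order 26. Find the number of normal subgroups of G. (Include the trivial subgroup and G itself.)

G has 16 subgroups. Checking conjugation-invariance by order — order 1: 1/1 normal; order 2: 0/13 normal; order 13: 1/1 normal; order 26: 1/1 normal.
Total normal subgroups: 3.

3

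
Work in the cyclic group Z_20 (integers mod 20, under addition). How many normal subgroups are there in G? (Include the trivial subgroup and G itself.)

6

G is abelian, so every subgroup is normal.
G has 6 subgroups in total, hence 6 normal subgroups.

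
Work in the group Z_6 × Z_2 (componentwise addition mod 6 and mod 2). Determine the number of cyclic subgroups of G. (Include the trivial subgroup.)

A cyclic subgroup of order d is generated by each of its φ(d) elements of order d, so the cyclic subgroups of order d number (#elements of order d)/φ(d).
Cyclic subgroups by order — order 1: 1; order 2: 3; order 3: 1; order 6: 3.
Total: 8.

8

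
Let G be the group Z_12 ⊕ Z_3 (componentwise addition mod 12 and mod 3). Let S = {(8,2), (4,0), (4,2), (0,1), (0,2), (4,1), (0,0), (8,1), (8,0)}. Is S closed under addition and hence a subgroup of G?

|S| = 9 divides |G| = 36, consistent with Lagrange.
S contains the identity, every element's inverse is in S, and S is closed under +: it is a subgroup.

Yes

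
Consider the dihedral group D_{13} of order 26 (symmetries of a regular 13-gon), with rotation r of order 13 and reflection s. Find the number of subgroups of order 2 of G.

|G| = 26 and 2 | 26, so subgroups of order 2 are possible by Lagrange.
The subgroups of order 2 are: {e, r^10s}; {e, r^11s}; {e, r^12s}; {e, r^2s}; … (13 in all).
So G has 13 subgroups of order 2.

13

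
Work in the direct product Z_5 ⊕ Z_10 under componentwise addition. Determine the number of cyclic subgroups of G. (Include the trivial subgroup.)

14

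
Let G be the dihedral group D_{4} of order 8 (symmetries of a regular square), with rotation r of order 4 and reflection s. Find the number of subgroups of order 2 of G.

5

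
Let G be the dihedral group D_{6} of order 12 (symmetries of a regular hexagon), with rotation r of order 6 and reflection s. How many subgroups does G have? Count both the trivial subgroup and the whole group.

16

|G| = 12, so by Lagrange every subgroup order divides 12. Divisors: 1, 2, 3, 4, 6, 12.
Subgroups by order — order 1: 1; order 2: 7; order 3: 1; order 4: 3; order 6: 3; order 12: 1.
Total: 1 + 7 + 1 + 3 + 3 + 1 = 16.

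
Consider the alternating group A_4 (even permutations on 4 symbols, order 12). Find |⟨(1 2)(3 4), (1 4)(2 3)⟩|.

|⟨(1 2)(3 4)⟩| = 2 and |⟨(1 4)(2 3)⟩| = 2, so |H| is a multiple of lcm(2, 2) = 2 and divides |G| = 12.
Closing under the operation: H = {e, (1 2)(3 4), (1 3)(2 4), (1 4)(2 3)}, so |H| = 4.

4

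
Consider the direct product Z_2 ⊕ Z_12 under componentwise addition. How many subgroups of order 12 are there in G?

3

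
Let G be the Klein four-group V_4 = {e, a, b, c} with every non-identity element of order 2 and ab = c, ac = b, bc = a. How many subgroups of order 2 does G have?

3

|G| = 4 and 2 | 4, so subgroups of order 2 are possible by Lagrange.
The subgroups of order 2 are: {e, a}; {e, b}; {e, c}.
So G has 3 subgroups of order 2.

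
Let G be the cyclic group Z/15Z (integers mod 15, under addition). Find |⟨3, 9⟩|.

|⟨3⟩| = 5 and |⟨9⟩| = 5, so |H| is a multiple of lcm(5, 5) = 5 and divides |G| = 15.
Closing under the operation: H = {0, 3, 6, 9, 12}, so |H| = 5.

5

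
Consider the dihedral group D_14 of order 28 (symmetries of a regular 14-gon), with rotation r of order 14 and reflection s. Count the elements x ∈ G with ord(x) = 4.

0

No element of G has order 4 (even though 4 | 28).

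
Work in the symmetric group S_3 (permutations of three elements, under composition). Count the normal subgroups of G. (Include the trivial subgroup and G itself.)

3

G has 6 subgroups. Checking conjugation-invariance by order — order 1: 1/1 normal; order 2: 0/3 normal; order 3: 1/1 normal; order 6: 1/1 normal.
Total normal subgroups: 3.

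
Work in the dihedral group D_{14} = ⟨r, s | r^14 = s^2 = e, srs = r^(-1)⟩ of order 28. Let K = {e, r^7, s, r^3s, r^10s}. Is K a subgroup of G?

No

|K| = 5 does not divide |G| = 28, so by Lagrange K is not a subgroup.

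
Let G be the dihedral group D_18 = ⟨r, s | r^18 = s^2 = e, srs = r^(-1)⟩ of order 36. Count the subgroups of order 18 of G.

|G| = 36 and 18 | 36, so subgroups of order 18 are possible by Lagrange.
The subgroups of order 18 are: {e, r, r^2, r^3, r^4, r^5, r^6, r^7, r^8, r^9, r^10, r^11, r^12, r^13, r^14, r^15, r^16, r^17}; {e, r^2, r^4, r^6, r^8, r^10, r^12, r^14, r^16, s, r^2s, r^4s, r^6s, r^8s, r^10s, r^12s, r^14s, r^16s}; {e, r^2, r^4, r^6, r^8, r^10, r^12, r^14, r^16, rs, r^3s, r^5s, r^7s, r^9s, r^11s, r^13s, r^15s, r^17s}.
So G has 3 subgroups of order 18.

3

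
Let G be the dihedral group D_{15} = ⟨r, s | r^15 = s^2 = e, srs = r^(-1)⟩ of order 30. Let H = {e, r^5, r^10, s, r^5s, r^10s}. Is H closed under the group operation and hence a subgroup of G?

|H| = 6 divides |G| = 30, consistent with Lagrange.
H contains the identity, every element's inverse is in H, and H is closed under ·: it is a subgroup.

Yes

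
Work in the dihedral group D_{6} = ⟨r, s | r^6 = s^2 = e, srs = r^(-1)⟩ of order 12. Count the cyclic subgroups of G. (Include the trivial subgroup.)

Each element a generates a cyclic subgroup ⟨a⟩; distinct elements may generate the same one (a cyclic group of order d has φ(d) generators).
Cyclic subgroups by order — order 1: 1; order 2: 7; order 3: 1; order 6: 1.
Total: 10.

10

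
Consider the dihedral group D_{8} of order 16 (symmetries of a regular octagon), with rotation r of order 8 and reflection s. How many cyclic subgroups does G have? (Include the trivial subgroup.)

12

Group the elements of G by the cyclic subgroup they generate; each cyclic subgroup of order d accounts for φ(d) elements.
Cyclic subgroups by order — order 1: 1; order 2: 9; order 4: 1; order 8: 1.
Total: 12.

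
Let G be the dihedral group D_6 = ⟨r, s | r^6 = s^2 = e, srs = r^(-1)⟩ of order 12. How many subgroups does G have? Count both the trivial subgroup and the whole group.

|G| = 12, so by Lagrange every subgroup order divides 12. Divisors: 1, 2, 3, 4, 6, 12.
Subgroups by order — order 1: 1; order 2: 7; order 3: 1; order 4: 3; order 6: 3; order 12: 1.
Total: 1 + 7 + 1 + 3 + 3 + 1 = 16.

16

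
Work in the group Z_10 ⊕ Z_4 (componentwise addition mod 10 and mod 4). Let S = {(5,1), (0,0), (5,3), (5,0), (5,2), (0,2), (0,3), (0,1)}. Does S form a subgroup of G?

|S| = 8 divides |G| = 40, consistent with Lagrange.
S contains the identity, every element's inverse is in S, and S is closed under +: it is a subgroup.

Yes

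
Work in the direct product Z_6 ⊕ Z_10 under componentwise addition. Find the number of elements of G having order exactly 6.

6

An element (a,b) has order lcm(ord(a), ord(b)); count pairs with lcm equal to 6.
Enumerating gives 6 such elements.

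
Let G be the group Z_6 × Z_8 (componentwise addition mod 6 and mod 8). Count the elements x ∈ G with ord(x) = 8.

8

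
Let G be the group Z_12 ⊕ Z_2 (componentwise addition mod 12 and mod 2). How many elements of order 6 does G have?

An element (a,b) has order lcm(ord(a), ord(b)); count pairs with lcm equal to 6.
Enumerating gives 6 such elements.

6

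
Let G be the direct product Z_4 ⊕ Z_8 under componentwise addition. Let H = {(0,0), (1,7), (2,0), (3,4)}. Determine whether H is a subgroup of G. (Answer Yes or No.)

(3,4) ∈ H but its inverse (1,4) ∉ H, so H is not a subgroup.

No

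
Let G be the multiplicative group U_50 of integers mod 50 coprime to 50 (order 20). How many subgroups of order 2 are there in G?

1

|G| = 20 and 2 | 20, so subgroups of order 2 are possible by Lagrange.
The subgroups of order 2 are: {1, 49}.
So G has 1 subgroup of order 2.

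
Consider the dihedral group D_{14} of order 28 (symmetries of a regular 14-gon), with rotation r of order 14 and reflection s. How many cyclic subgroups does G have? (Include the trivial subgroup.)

18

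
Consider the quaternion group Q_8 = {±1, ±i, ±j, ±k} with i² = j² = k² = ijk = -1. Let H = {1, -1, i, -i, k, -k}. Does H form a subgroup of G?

No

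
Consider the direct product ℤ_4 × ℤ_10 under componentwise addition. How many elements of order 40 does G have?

An element (a,b) has order lcm(ord(a), ord(b)); count pairs with lcm equal to 40.
Enumerating gives 0 such elements.

0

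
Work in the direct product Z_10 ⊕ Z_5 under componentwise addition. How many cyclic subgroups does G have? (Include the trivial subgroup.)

14

Each element a generates a cyclic subgroup ⟨a⟩; distinct elements may generate the same one (a cyclic group of order d has φ(d) generators).
Cyclic subgroups by order — order 1: 1; order 2: 1; order 5: 6; order 10: 6.
Total: 14.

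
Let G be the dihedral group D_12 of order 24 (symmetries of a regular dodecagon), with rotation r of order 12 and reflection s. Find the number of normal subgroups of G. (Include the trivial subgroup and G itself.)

G has 34 subgroups. Checking conjugation-invariance by order — order 1: 1/1 normal; order 2: 1/13 normal; order 3: 1/1 normal; order 4: 1/7 normal; order 6: 1/5 normal; order 8: 0/3 normal; order 12: 3/3 normal; order 24: 1/1 normal.
Total normal subgroups: 9.

9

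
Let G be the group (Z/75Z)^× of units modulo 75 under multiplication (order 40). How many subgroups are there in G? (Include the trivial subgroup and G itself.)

|G| = 40, so by Lagrange every subgroup order divides 40. Divisors: 1, 2, 4, 5, 8, 10, 20, 40.
Subgroups by order — order 1: 1; order 2: 3; order 4: 3; order 5: 1; order 8: 1; order 10: 3; order 20: 3; order 40: 1.
Total: 1 + 3 + 3 + 1 + 1 + 3 + 3 + 1 = 16.

16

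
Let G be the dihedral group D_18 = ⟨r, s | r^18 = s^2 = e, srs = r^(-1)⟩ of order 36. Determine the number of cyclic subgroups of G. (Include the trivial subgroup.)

24

A cyclic subgroup of order d is generated by each of its φ(d) elements of order d, so the cyclic subgroups of order d number (#elements of order d)/φ(d).
Cyclic subgroups by order — order 1: 1; order 2: 19; order 3: 1; order 6: 1; order 9: 1; order 18: 1.
Total: 24.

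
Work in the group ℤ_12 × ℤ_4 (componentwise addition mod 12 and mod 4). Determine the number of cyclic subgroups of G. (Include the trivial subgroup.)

Group the elements of G by the cyclic subgroup they generate; each cyclic subgroup of order d accounts for φ(d) elements.
Cyclic subgroups by order — order 1: 1; order 2: 3; order 3: 1; order 4: 6; order 6: 3; order 12: 6.
Total: 20.

20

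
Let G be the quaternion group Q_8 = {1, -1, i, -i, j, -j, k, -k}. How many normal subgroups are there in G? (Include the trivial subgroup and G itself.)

6

G has 6 subgroups. Checking conjugation-invariance by order — order 1: 1/1 normal; order 2: 1/1 normal; order 4: 3/3 normal; order 8: 1/1 normal.
Total normal subgroups: 6.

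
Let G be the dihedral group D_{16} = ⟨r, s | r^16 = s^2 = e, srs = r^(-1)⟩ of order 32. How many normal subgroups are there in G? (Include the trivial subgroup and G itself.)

8

G has 36 subgroups. Checking conjugation-invariance by order — order 1: 1/1 normal; order 2: 1/17 normal; order 4: 1/9 normal; order 8: 1/5 normal; order 16: 3/3 normal; order 32: 1/1 normal.
Total normal subgroups: 8.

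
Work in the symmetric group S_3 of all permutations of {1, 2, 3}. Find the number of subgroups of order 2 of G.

|G| = 6 and 2 | 6, so subgroups of order 2 are possible by Lagrange.
The subgroups of order 2 are: {e, (1 2)}; {e, (1 3)}; {e, (2 3)}.
So G has 3 subgroups of order 2.

3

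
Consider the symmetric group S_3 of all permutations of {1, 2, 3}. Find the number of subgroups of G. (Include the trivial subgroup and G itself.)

|G| = 6, so by Lagrange every subgroup order divides 6. Divisors: 1, 2, 3, 6.
Subgroups by order — order 1: 1; order 2: 3; order 3: 1; order 6: 1.
Total: 1 + 3 + 1 + 1 = 6.

6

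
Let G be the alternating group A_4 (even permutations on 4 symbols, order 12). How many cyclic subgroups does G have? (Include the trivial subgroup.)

A cyclic subgroup of order d is generated by each of its φ(d) elements of order d, so the cyclic subgroups of order d number (#elements of order d)/φ(d).
Cyclic subgroups by order — order 1: 1; order 2: 3; order 3: 4.
Total: 8.

8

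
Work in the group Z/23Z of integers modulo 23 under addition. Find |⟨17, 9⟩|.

|⟨17⟩| = 23 and |⟨9⟩| = 23, so |H| is a multiple of lcm(23, 23) = 23 and divides |G| = 23.
Closing {17, 9} under the group operation gives all of G, so |H| = 23.

23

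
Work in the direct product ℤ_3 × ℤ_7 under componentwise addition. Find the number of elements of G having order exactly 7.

6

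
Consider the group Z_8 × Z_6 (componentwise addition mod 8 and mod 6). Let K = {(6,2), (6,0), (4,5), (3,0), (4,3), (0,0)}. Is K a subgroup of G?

No

(6,2) ∈ K but its inverse (2,4) ∉ K, so K is not a subgroup.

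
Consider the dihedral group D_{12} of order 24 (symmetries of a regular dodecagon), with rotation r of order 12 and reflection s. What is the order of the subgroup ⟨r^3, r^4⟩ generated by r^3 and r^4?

|⟨r^3⟩| = 4 and |⟨r^4⟩| = 3, so |H| is a multiple of lcm(4, 3) = 12 and divides |G| = 24.
Closing under the operation: H = {e, r, r^2, r^3, r^4, r^5, r^6, r^7, r^8, r^9, r^10, r^11}, so |H| = 12.

12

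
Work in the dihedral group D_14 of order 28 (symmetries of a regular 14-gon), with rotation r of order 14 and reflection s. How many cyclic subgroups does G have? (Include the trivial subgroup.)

Group the elements of G by the cyclic subgroup they generate; each cyclic subgroup of order d accounts for φ(d) elements.
Cyclic subgroups by order — order 1: 1; order 2: 15; order 7: 1; order 14: 1.
Total: 18.

18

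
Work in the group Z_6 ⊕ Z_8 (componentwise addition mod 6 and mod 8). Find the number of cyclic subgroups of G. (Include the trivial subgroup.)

16

Group the elements of G by the cyclic subgroup they generate; each cyclic subgroup of order d accounts for φ(d) elements.
Cyclic subgroups by order — order 1: 1; order 2: 3; order 3: 1; order 4: 2; order 6: 3; order 8: 2; order 12: 2; order 24: 2.
Total: 16.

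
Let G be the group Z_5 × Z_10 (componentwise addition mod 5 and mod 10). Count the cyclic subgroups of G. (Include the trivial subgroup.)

14

Group the elements of G by the cyclic subgroup they generate; each cyclic subgroup of order d accounts for φ(d) elements.
Cyclic subgroups by order — order 1: 1; order 2: 1; order 5: 6; order 10: 6.
Total: 14.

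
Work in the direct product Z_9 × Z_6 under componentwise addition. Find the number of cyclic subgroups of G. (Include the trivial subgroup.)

16

Group the elements of G by the cyclic subgroup they generate; each cyclic subgroup of order d accounts for φ(d) elements.
Cyclic subgroups by order — order 1: 1; order 2: 1; order 3: 4; order 6: 4; order 9: 3; order 18: 3.
Total: 16.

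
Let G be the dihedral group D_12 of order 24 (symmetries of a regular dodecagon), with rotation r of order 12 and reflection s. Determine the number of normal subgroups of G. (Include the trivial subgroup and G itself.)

G has 34 subgroups. Checking conjugation-invariance by order — order 1: 1/1 normal; order 2: 1/13 normal; order 3: 1/1 normal; order 4: 1/7 normal; order 6: 1/5 normal; order 8: 0/3 normal; order 12: 3/3 normal; order 24: 1/1 normal.
Total normal subgroups: 9.

9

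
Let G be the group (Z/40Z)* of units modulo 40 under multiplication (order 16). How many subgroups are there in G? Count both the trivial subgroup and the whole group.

27

|G| = 16, so by Lagrange every subgroup order divides 16. Divisors: 1, 2, 4, 8, 16.
Subgroups by order — order 1: 1; order 2: 7; order 4: 11; order 8: 7; order 16: 1.
Total: 1 + 7 + 11 + 7 + 1 = 27.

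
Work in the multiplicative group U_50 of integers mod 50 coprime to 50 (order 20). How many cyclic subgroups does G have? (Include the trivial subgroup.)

Group the elements of G by the cyclic subgroup they generate; each cyclic subgroup of order d accounts for φ(d) elements.
Cyclic subgroups by order — order 1: 1; order 2: 1; order 4: 1; order 5: 1; order 10: 1; order 20: 1.
Total: 6.

6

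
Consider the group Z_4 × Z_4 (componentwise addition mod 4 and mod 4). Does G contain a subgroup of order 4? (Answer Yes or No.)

Yes

4 | 16. A subgroup of order 4 is {(0,0), (0,1), (0,2), (0,3)}.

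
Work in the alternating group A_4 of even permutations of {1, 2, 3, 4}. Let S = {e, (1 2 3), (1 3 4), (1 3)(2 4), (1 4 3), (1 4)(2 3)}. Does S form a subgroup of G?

(1 2 3) ∈ S but its inverse (1 3 2) ∉ S, so S is not a subgroup.

No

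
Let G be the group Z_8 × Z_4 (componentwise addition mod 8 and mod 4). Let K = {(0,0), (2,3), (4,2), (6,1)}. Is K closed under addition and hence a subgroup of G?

Yes

|K| = 4 divides |G| = 32, consistent with Lagrange.
K contains the identity, every element's inverse is in K, and K is closed under +: it is a subgroup.
In fact K = ⟨(2,3)⟩.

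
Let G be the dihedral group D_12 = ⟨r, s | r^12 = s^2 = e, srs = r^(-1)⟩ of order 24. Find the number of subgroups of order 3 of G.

|G| = 24 and 3 | 24, so subgroups of order 3 are possible by Lagrange.
The subgroups of order 3 are: {e, r^4, r^8}.
So G has 1 subgroup of order 3.

1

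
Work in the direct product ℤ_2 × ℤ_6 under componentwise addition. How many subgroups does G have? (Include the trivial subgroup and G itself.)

|G| = 12, so by Lagrange every subgroup order divides 12. Divisors: 1, 2, 3, 4, 6, 12.
Subgroups by order — order 1: 1; order 2: 3; order 3: 1; order 4: 1; order 6: 3; order 12: 1.
Total: 1 + 3 + 1 + 1 + 3 + 1 = 10.

10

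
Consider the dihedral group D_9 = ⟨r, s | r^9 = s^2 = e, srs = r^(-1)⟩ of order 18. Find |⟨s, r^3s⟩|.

|⟨s⟩| = 2 and |⟨r^3s⟩| = 2, so |H| is a multiple of lcm(2, 2) = 2 and divides |G| = 18.
Closing under the operation: H = {e, r^3, r^6, s, r^3s, r^6s}, so |H| = 6.

6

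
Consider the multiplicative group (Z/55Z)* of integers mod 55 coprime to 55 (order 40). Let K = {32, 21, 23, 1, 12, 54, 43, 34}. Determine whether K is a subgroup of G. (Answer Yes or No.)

|K| = 8 divides |G| = 40, consistent with Lagrange.
K contains the identity, every element's inverse is in K, and K is closed under ·: it is a subgroup.

Yes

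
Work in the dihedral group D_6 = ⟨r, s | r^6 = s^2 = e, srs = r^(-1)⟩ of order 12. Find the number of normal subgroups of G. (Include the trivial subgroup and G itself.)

7

G has 16 subgroups. Checking conjugation-invariance by order — order 1: 1/1 normal; order 2: 1/7 normal; order 3: 1/1 normal; order 4: 0/3 normal; order 6: 3/3 normal; order 12: 1/1 normal.
Total normal subgroups: 7.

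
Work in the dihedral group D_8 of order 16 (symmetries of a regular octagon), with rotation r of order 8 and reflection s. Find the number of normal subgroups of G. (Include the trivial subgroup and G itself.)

7

G has 19 subgroups. Checking conjugation-invariance by order — order 1: 1/1 normal; order 2: 1/9 normal; order 4: 1/5 normal; order 8: 3/3 normal; order 16: 1/1 normal.
Total normal subgroups: 7.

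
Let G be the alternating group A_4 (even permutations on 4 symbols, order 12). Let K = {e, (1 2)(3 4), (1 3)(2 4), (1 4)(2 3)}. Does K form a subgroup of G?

Yes

|K| = 4 divides |G| = 12, consistent with Lagrange.
K contains the identity, every element's inverse is in K, and K is closed under ∘: it is a subgroup.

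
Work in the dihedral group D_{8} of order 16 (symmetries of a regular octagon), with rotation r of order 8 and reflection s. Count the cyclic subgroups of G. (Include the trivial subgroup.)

Each element a generates a cyclic subgroup ⟨a⟩; distinct elements may generate the same one (a cyclic group of order d has φ(d) generators).
Cyclic subgroups by order — order 1: 1; order 2: 9; order 4: 1; order 8: 1.
Total: 12.

12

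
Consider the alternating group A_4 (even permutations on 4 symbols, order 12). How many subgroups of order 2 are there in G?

3

|G| = 12 and 2 | 12, so subgroups of order 2 are possible by Lagrange.
The subgroups of order 2 are: {e, (1 2)(3 4)}; {e, (1 3)(2 4)}; {e, (1 4)(2 3)}.
So G has 3 subgroups of order 2.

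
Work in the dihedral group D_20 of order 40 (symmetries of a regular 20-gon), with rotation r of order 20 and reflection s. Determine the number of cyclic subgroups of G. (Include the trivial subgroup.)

26

Each element a generates a cyclic subgroup ⟨a⟩; distinct elements may generate the same one (a cyclic group of order d has φ(d) generators).
Cyclic subgroups by order — order 1: 1; order 2: 21; order 4: 1; order 5: 1; order 10: 1; order 20: 1.
Total: 26.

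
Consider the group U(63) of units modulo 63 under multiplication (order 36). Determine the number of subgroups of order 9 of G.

1

|G| = 36 and 9 | 36, so subgroups of order 9 are possible by Lagrange.
The subgroups of order 9 are: {1, 4, 16, 22, 25, 37, 43, 46, 58}.
So G has 1 subgroup of order 9.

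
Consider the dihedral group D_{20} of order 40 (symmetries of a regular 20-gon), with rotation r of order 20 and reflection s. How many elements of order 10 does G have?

4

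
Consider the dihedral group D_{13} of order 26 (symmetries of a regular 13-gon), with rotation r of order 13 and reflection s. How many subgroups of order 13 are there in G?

|G| = 26 and 13 | 26, so subgroups of order 13 are possible by Lagrange.
The subgroups of order 13 are: {e, r, r^2, r^3, r^4, r^5, r^6, r^7, r^8, r^9, r^10, r^11, r^12}.
So G has 1 subgroup of order 13.

1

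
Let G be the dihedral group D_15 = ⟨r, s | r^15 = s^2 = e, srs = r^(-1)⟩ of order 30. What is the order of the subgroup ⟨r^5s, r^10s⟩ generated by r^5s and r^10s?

6

|⟨r^5s⟩| = 2 and |⟨r^10s⟩| = 2, so |H| is a multiple of lcm(2, 2) = 2 and divides |G| = 30.
Closing under the operation: H = {e, r^5, r^10, s, r^5s, r^10s}, so |H| = 6.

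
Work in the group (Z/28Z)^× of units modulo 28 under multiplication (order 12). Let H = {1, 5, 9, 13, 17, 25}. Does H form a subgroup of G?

|H| = 6 divides |G| = 12, consistent with Lagrange.
H contains the identity, every element's inverse is in H, and H is closed under ·: it is a subgroup.
In fact H = ⟨17⟩.

Yes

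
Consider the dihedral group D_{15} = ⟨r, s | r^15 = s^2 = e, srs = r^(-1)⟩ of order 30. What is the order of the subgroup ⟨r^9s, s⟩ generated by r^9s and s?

|⟨r^9s⟩| = 2 and |⟨s⟩| = 2, so |H| is a multiple of lcm(2, 2) = 2 and divides |G| = 30.
Closing under the operation: H = {e, r^3, r^6, r^9, r^12, s, r^3s, r^6s, r^9s, r^12s}, so |H| = 10.

10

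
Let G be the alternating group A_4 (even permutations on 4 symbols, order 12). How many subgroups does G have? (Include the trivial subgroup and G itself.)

|G| = 12, so by Lagrange every subgroup order divides 12. Divisors: 1, 2, 3, 4, 6, 12.
Subgroups by order — order 1: 1; order 2: 3; order 3: 4; order 4: 1; order 6: 0; order 12: 1.
Total: 1 + 3 + 4 + 1 + 0 + 1 = 10.

10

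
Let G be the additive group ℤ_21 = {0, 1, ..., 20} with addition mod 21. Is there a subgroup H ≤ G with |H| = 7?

7 | 21. A subgroup of order 7 is {0, 3, 6, 9, 12, 15, 18}.

Yes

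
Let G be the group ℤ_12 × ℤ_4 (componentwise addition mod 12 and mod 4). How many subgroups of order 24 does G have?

3

|G| = 48 and 24 | 48, so subgroups of order 24 are possible by Lagrange.
The subgroups of order 24 are: {(0,0), (0,1), (0,2), (0,3), (2,0), (2,1), (2,2), (2,3), (4,0), (4,1), (4,2), (4,3), (6,0), (6,1), (6,2), (6,3), (8,0), (8,1), (8,2), (8,3), (10,0), (10,1), (10,2), (10,3)}; {(0,0), (0,2), (1,0), (1,2), (2,0), (2,2), (3,0), (3,2), (4,0), (4,2), (5,0), (5,2), (6,0), (6,2), (7,0), (7,2), (8,0), (8,2), (9,0), (9,2), (10,0), (10,2), (11,0), (11,2)}; {(0,0), (0,2), (1,1), (1,3), (2,0), (2,2), (3,1), (3,3), (4,0), (4,2), (5,1), (5,3), (6,0), (6,2), (7,1), (7,3), (8,0), (8,2), (9,1), (9,3), (10,0), (10,2), (11,1), (11,3)}.
So G has 3 subgroups of order 24.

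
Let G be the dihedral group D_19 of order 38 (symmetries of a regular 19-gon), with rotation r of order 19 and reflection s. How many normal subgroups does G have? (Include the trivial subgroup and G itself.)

3

G has 22 subgroups. Checking conjugation-invariance by order — order 1: 1/1 normal; order 2: 0/19 normal; order 19: 1/1 normal; order 38: 1/1 normal.
Total normal subgroups: 3.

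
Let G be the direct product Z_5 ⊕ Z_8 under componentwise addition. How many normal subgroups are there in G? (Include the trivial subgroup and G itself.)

8

G is abelian, so every subgroup is normal.
G has 8 subgroups in total, hence 8 normal subgroups.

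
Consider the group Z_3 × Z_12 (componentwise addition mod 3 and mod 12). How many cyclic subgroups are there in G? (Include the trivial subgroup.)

Each element a generates a cyclic subgroup ⟨a⟩; distinct elements may generate the same one (a cyclic group of order d has φ(d) generators).
Cyclic subgroups by order — order 1: 1; order 2: 1; order 3: 4; order 4: 1; order 6: 4; order 12: 4.
Total: 15.

15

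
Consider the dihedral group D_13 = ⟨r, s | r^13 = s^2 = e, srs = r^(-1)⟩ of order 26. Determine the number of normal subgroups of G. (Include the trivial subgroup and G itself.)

3

G has 16 subgroups. Checking conjugation-invariance by order — order 1: 1/1 normal; order 2: 0/13 normal; order 13: 1/1 normal; order 26: 1/1 normal.
Total normal subgroups: 3.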